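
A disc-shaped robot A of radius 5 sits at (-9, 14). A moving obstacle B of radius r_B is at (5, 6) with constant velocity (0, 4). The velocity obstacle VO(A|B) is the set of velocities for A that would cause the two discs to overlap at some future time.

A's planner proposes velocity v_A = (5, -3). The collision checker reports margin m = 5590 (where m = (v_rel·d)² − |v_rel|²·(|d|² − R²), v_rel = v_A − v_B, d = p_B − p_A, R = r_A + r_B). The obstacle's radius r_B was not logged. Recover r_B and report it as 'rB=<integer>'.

m = 5590
d = (14, -8);  v_rel = (5, -7),  |v_rel|² = 74
v_rel×d = (5)·(-8) − (-7)·(14) = 58
since m = R²·74 − 58²:  R² = (3364 + 5590) / 74 = 121
R = √121 = 11  ⇒  r_B = 11 − 5 = 6

rB=6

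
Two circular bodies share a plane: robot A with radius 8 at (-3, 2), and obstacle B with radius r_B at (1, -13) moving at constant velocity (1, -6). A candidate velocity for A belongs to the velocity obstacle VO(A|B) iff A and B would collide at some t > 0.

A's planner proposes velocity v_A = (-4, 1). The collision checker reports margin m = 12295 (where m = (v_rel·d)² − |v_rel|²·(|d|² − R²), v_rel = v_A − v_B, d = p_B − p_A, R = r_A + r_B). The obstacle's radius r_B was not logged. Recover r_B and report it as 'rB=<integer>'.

m = 12295
d = (4, -15);  v_rel = (-5, 7),  |v_rel|² = 74
v_rel×d = (-5)·(-15) − (7)·(4) = 47
since m = R²·74 − 47²:  R² = (2209 + 12295) / 74 = 196
R = √196 = 14  ⇒  r_B = 14 − 8 = 6

rB=6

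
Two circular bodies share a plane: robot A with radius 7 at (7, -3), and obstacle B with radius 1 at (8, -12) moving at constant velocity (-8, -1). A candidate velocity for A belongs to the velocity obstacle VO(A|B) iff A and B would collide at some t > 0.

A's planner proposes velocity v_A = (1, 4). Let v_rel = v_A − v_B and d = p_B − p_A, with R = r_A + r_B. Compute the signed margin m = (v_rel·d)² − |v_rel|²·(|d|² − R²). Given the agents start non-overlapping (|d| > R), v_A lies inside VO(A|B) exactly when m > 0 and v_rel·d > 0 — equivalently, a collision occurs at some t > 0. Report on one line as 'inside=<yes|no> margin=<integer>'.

d = (1, -9),  |d|² = 82;  R = 7+1 = 8,  c = 82−8² = 18
v_rel = (9, 5),  |v_rel|² = 106;  v_rel·d = (9)·(1) + (5)·(-9) = -36
106·t² + 72·t + 18 = 0  ⇒  m = (-36)² − 106·18 = -612
m = -612 < 0,  v_rel·d = -36 < 0  ⇒  outside

inside=no margin=-612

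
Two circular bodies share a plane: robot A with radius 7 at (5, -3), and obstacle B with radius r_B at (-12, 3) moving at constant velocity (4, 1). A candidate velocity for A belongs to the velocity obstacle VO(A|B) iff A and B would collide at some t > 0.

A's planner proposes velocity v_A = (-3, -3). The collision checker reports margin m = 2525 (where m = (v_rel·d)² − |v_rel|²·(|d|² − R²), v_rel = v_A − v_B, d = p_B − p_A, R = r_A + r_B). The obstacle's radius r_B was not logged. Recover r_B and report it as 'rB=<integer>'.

m = 2525
d = (-17, 6);  v_rel = (-7, -4),  |v_rel|² = 65
v_rel×d = (-7)·(6) − (-4)·(-17) = -110
since m = R²·65 − (-110)²:  R² = (12100 + 2525) / 65 = 225
R = √225 = 15  ⇒  r_B = 15 − 7 = 8

rB=8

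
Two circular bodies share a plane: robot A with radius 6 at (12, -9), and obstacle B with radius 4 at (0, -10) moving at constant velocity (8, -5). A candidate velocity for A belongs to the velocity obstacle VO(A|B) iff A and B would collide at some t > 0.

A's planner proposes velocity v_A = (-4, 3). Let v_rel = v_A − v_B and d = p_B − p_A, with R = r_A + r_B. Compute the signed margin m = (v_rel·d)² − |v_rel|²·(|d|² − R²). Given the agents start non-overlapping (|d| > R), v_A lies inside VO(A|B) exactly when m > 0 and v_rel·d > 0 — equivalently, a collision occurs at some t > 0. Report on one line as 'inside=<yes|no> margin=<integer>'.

d = (-12, -1),  |d|² = 145;  R = 6+4 = 10,  c = 145−10² = 45
v_rel = (-12, 8),  |v_rel|² = 208;  v_rel·d = (-12)·(-12) + (8)·(-1) = 136
208·t² − 272·t + 45 = 0  ⇒  m = 136² − 208·45 = 9136
m = 9136 > 0,  v_rel·d = 136 > 0  ⇒  inside

inside=yes margin=9136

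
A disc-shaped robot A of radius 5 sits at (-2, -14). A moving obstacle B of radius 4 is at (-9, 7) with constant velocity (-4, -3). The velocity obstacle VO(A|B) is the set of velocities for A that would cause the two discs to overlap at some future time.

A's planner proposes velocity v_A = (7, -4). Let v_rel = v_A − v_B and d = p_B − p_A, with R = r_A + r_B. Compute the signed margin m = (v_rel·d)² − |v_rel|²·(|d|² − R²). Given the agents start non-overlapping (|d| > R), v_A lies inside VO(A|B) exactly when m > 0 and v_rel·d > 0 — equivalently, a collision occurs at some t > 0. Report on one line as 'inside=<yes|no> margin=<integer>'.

d = (-7, 21),  |d|² = 490;  R = 5+4 = 9,  c = 490−9² = 409
v_rel = (11, -1),  |v_rel|² = 122;  v_rel·d = (11)·(-7) + (-1)·(21) = -98
122·t² + 196·t + 409 = 0  ⇒  m = (-98)² − 122·409 = -40294
m = -40294 < 0,  v_rel·d = -98 < 0  ⇒  outside

inside=no margin=-40294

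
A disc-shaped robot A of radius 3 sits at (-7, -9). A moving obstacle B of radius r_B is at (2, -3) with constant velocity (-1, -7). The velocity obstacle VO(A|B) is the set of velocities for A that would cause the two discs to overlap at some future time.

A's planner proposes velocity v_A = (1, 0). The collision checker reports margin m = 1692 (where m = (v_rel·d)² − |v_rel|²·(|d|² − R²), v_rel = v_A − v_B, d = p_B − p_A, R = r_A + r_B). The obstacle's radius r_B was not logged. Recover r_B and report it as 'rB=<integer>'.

m = 1692
d = (9, 6);  v_rel = (2, 7),  |v_rel|² = 53
v_rel×d = (2)·(6) − (7)·(9) = -51
since m = R²·53 − (-51)²:  R² = (2601 + 1692) / 53 = 81
R = √81 = 9  ⇒  r_B = 9 − 3 = 6

rB=6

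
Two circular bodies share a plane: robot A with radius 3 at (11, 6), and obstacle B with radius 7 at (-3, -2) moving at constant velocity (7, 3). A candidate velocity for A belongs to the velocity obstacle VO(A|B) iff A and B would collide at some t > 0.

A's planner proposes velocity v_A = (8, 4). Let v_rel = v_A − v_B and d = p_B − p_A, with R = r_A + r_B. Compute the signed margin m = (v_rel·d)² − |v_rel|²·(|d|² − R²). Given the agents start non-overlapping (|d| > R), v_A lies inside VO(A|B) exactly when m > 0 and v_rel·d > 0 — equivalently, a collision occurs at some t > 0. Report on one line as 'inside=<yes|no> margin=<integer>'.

d = (-14, -8),  |d|² = 260;  R = 3+7 = 10,  c = 260−10² = 160
v_rel = (1, 1),  |v_rel|² = 2;  v_rel·d = (1)·(-14) + (1)·(-8) = -22
2·t² + 44·t + 160 = 0  ⇒  m = (-22)² − 2·160 = 164
m = 164 > 0,  v_rel·d = -22 < 0  ⇒  outside

inside=no margin=164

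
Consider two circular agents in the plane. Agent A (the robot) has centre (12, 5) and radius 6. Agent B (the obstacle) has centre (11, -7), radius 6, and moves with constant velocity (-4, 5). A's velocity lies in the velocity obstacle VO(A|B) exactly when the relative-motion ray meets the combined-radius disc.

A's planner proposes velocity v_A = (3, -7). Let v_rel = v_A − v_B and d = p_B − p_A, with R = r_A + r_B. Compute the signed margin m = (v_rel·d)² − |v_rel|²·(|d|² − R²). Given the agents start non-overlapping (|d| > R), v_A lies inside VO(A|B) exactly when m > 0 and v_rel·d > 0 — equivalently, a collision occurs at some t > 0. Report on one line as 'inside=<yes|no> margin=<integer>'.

d = (-1, -12),  |d|² = 145;  R = 6+6 = 12,  c = 145−12² = 1
v_rel = (7, -12),  |v_rel|² = 193;  v_rel·d = (7)·(-1) + (-12)·(-12) = 137
193·t² − 274·t + 1 = 0  ⇒  m = 137² − 193·1 = 18576
m = 18576 > 0,  v_rel·d = 137 > 0  ⇒  inside

inside=yes margin=18576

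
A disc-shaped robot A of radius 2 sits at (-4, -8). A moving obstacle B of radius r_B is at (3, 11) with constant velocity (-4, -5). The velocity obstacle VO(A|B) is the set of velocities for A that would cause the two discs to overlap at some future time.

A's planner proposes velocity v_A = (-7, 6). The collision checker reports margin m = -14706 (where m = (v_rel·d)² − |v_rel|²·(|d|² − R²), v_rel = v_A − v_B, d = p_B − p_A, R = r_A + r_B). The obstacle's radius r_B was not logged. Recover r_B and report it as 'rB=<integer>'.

m = -14706
d = (7, 19);  v_rel = (-3, 11),  |v_rel|² = 130
v_rel×d = (-3)·(19) − (11)·(7) = -134
since m = R²·130 − (-134)²:  R² = (17956 + -14706) / 130 = 25
R = √25 = 5  ⇒  r_B = 5 − 2 = 3

rB=3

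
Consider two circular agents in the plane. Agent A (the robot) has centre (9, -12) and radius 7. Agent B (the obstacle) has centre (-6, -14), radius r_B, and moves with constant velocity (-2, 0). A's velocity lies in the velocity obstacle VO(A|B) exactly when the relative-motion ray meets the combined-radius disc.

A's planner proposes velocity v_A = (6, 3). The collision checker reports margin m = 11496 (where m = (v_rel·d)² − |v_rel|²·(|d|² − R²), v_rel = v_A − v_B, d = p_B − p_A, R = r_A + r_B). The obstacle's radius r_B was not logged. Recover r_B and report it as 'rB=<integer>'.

m = 11496
d = (-15, -2);  v_rel = (8, 3),  |v_rel|² = 73
v_rel×d = (8)·(-2) − (3)·(-15) = 29
since m = R²·73 − 29²:  R² = (841 + 11496) / 73 = 169
R = √169 = 13  ⇒  r_B = 13 − 7 = 6

rB=6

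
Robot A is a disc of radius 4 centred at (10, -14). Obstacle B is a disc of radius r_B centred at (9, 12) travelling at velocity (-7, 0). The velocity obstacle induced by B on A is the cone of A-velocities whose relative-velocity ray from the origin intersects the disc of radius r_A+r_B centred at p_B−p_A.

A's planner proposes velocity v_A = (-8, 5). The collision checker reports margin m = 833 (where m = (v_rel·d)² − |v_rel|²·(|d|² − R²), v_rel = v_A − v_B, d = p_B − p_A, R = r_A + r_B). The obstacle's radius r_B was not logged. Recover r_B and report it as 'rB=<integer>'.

m = 833
d = (-1, 26);  v_rel = (-1, 5),  |v_rel|² = 26
v_rel×d = (-1)·(26) − (5)·(-1) = -21
since m = R²·26 − (-21)²:  R² = (441 + 833) / 26 = 49
R = √49 = 7  ⇒  r_B = 7 − 4 = 3

rB=3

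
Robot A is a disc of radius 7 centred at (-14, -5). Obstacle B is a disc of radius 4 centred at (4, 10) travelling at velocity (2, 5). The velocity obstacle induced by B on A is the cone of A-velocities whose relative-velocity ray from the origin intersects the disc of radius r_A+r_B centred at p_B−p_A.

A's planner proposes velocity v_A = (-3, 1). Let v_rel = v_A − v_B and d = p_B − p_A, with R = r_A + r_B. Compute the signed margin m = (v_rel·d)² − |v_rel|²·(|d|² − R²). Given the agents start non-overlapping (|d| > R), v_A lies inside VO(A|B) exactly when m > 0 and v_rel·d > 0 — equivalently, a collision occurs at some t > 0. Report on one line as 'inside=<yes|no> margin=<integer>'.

d = (18, 15),  |d|² = 549;  R = 7+4 = 11,  c = 549−11² = 428
v_rel = (-5, -4),  |v_rel|² = 41;  v_rel·d = (-5)·(18) + (-4)·(15) = -150
41·t² + 300·t + 428 = 0  ⇒  m = (-150)² − 41·428 = 4952
m = 4952 > 0,  v_rel·d = -150 < 0  ⇒  outside

inside=no margin=4952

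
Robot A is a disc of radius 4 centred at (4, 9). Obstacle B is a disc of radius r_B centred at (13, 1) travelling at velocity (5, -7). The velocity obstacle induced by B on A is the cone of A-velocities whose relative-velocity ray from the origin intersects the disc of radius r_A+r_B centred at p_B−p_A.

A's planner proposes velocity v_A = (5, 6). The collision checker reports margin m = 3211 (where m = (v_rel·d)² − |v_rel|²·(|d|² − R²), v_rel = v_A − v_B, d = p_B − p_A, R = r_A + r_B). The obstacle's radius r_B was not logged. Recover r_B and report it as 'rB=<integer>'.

m = 3211
d = (9, -8);  v_rel = (0, 13),  |v_rel|² = 169
v_rel×d = (0)·(-8) − (13)·(9) = -117
since m = R²·169 − (-117)²:  R² = (13689 + 3211) / 169 = 100
R = √100 = 10  ⇒  r_B = 10 − 4 = 6

rB=6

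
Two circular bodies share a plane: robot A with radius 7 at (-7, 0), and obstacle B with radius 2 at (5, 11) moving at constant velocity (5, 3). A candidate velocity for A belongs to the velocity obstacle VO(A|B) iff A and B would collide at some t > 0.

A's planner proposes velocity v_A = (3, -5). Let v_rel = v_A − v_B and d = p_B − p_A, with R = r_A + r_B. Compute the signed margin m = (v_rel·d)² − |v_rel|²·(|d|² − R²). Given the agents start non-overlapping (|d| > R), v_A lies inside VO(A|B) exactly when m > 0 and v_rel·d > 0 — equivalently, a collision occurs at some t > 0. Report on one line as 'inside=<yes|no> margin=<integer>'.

d = (12, 11),  |d|² = 265;  R = 7+2 = 9,  c = 265−9² = 184
v_rel = (-2, -8),  |v_rel|² = 68;  v_rel·d = (-2)·(12) + (-8)·(11) = -112
68·t² + 224·t + 184 = 0  ⇒  m = (-112)² − 68·184 = 32
m = 32 > 0,  v_rel·d = -112 < 0  ⇒  outside

inside=no margin=32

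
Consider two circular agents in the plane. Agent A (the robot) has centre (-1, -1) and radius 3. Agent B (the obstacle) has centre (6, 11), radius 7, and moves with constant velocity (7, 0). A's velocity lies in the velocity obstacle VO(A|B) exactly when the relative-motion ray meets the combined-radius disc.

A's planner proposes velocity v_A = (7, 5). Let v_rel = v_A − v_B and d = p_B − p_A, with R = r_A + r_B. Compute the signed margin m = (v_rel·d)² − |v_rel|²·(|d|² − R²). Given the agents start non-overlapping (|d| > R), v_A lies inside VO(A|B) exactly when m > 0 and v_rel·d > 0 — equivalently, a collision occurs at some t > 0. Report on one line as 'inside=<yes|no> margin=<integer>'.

d = (7, 12),  |d|² = 193;  R = 3+7 = 10,  c = 193−10² = 93
v_rel = (0, 5),  |v_rel|² = 25;  v_rel·d = (0)·(7) + (5)·(12) = 60
25·t² − 120·t + 93 = 0  ⇒  m = 60² − 25·93 = 1275
m = 1275 > 0,  v_rel·d = 60 > 0  ⇒  inside

inside=yes margin=1275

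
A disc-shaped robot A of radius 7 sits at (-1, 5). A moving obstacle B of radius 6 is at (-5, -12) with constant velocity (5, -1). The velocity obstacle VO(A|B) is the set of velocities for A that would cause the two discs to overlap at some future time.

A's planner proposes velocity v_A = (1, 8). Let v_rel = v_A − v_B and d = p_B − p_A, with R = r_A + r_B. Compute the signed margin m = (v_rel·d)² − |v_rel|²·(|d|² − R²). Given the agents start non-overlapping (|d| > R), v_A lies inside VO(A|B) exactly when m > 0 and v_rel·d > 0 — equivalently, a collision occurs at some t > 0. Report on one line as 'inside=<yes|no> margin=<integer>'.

d = (-4, -17),  |d|² = 305;  R = 7+6 = 13,  c = 305−13² = 136
v_rel = (-4, 9),  |v_rel|² = 97;  v_rel·d = (-4)·(-4) + (9)·(-17) = -137
97·t² + 274·t + 136 = 0  ⇒  m = (-137)² − 97·136 = 5577
m = 5577 > 0,  v_rel·d = -137 < 0  ⇒  outside

inside=no margin=5577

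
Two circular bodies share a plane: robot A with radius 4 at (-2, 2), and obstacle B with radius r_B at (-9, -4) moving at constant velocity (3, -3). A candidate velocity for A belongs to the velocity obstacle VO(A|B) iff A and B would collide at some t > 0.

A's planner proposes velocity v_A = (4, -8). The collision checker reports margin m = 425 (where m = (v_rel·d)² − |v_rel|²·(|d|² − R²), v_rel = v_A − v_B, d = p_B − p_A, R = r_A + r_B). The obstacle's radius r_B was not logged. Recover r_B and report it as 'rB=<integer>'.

m = 425
d = (-7, -6);  v_rel = (1, -5),  |v_rel|² = 26
v_rel×d = (1)·(-6) − (-5)·(-7) = -41
since m = R²·26 − (-41)²:  R² = (1681 + 425) / 26 = 81
R = √81 = 9  ⇒  r_B = 9 − 4 = 5

rB=5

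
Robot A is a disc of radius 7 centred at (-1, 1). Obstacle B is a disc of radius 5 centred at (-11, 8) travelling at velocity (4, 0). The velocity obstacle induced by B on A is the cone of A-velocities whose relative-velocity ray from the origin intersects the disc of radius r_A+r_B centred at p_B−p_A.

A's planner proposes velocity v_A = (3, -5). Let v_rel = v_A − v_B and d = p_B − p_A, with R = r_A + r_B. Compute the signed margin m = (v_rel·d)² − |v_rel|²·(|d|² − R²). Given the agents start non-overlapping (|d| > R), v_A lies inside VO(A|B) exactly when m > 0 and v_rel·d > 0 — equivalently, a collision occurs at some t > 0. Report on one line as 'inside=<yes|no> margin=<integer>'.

d = (-10, 7),  |d|² = 149;  R = 7+5 = 12,  c = 149−12² = 5
v_rel = (-1, -5),  |v_rel|² = 26;  v_rel·d = (-1)·(-10) + (-5)·(7) = -25
26·t² + 50·t + 5 = 0  ⇒  m = (-25)² − 26·5 = 495
m = 495 > 0,  v_rel·d = -25 < 0  ⇒  outside

inside=no margin=495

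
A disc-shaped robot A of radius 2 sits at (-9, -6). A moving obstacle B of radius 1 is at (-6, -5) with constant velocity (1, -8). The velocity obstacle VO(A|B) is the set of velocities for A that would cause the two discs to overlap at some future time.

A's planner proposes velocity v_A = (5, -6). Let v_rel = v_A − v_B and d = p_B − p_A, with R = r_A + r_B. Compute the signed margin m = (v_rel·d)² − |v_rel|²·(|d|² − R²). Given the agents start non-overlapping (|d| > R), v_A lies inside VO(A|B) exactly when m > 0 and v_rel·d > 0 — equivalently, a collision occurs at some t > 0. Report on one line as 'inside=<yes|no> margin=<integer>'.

d = (3, 1),  |d|² = 10;  R = 2+1 = 3,  c = 10−3² = 1
v_rel = (4, 2),  |v_rel|² = 20;  v_rel·d = (4)·(3) + (2)·(1) = 14
20·t² − 28·t + 1 = 0  ⇒  m = 14² − 20·1 = 176
m = 176 > 0,  v_rel·d = 14 > 0  ⇒  inside

inside=yes margin=176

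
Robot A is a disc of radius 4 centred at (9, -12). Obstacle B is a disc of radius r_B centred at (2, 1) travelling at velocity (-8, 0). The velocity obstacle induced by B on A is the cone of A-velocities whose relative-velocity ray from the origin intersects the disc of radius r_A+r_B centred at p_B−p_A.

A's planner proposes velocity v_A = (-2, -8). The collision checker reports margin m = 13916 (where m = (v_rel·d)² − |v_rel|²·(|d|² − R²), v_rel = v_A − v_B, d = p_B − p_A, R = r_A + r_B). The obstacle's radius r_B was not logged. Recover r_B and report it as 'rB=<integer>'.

m = 13916
d = (-7, 13);  v_rel = (6, -8),  |v_rel|² = 100
v_rel×d = (6)·(13) − (-8)·(-7) = 22
since m = R²·100 − 22²:  R² = (484 + 13916) / 100 = 144
R = √144 = 12  ⇒  r_B = 12 − 4 = 8

rB=8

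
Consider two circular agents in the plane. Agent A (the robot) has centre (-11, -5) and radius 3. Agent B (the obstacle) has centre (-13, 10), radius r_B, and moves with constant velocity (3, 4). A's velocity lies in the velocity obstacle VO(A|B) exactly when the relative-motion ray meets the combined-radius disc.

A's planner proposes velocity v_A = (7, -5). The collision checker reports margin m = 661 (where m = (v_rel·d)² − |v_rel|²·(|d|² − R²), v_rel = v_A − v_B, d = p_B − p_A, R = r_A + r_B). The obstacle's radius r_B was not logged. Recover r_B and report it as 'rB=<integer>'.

m = 661
d = (-2, 15);  v_rel = (4, -9),  |v_rel|² = 97
v_rel×d = (4)·(15) − (-9)·(-2) = 42
since m = R²·97 − 42²:  R² = (1764 + 661) / 97 = 25
R = √25 = 5  ⇒  r_B = 5 − 3 = 2

rB=2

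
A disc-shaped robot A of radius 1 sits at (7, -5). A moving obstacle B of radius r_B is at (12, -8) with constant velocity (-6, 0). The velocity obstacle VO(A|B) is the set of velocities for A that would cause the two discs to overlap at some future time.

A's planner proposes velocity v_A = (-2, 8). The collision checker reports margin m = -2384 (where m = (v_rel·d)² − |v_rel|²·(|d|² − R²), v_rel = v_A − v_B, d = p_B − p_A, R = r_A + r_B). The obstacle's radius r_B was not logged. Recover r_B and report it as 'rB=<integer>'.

m = -2384
d = (5, -3);  v_rel = (4, 8),  |v_rel|² = 80
v_rel×d = (4)·(-3) − (8)·(5) = -52
since m = R²·80 − (-52)²:  R² = (2704 + -2384) / 80 = 4
R = √4 = 2  ⇒  r_B = 2 − 1 = 1

rB=1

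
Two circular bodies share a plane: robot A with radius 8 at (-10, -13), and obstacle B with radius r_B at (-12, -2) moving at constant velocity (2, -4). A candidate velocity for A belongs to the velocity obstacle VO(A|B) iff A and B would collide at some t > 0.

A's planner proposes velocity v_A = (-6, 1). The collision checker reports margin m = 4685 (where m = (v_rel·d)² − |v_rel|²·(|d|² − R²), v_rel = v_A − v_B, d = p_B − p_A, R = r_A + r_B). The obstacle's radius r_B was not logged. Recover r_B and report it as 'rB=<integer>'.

m = 4685
d = (-2, 11);  v_rel = (-8, 5),  |v_rel|² = 89
v_rel×d = (-8)·(11) − (5)·(-2) = -78
since m = R²·89 − (-78)²:  R² = (6084 + 4685) / 89 = 121
R = √121 = 11  ⇒  r_B = 11 − 8 = 3

rB=3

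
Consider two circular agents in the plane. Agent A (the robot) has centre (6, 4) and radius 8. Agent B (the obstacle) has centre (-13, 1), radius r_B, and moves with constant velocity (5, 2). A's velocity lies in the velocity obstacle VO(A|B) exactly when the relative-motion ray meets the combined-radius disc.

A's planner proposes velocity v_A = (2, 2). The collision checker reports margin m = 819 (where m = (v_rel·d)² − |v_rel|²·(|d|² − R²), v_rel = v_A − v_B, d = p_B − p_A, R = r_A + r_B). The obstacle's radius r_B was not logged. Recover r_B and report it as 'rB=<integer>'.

m = 819
d = (-19, -3);  v_rel = (-3, 0),  |v_rel|² = 9
v_rel×d = (-3)·(-3) − (0)·(-19) = 9
since m = R²·9 − 9²:  R² = (81 + 819) / 9 = 100
R = √100 = 10  ⇒  r_B = 10 − 8 = 2

rB=2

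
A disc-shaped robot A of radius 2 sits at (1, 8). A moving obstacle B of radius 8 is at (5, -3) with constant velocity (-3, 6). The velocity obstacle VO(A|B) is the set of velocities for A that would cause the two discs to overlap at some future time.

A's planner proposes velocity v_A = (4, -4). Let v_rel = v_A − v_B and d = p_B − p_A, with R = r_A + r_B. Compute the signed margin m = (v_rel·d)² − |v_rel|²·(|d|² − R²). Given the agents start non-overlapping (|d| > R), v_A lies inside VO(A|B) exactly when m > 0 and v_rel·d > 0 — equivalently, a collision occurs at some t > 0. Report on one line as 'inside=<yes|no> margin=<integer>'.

d = (4, -11),  |d|² = 137;  R = 2+8 = 10,  c = 137−10² = 37
v_rel = (7, -10),  |v_rel|² = 149;  v_rel·d = (7)·(4) + (-10)·(-11) = 138
149·t² − 276·t + 37 = 0  ⇒  m = 138² − 149·37 = 13531
m = 13531 > 0,  v_rel·d = 138 > 0  ⇒  inside

inside=yes margin=13531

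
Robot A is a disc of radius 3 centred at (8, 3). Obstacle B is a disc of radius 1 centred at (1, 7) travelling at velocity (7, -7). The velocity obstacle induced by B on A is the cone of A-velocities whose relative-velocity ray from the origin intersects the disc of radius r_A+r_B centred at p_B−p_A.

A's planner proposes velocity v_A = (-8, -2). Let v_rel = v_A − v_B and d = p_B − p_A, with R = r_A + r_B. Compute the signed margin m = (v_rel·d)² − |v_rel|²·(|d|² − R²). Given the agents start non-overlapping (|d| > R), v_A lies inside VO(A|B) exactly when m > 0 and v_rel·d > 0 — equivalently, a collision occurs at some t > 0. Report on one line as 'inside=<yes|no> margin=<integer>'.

d = (-7, 4),  |d|² = 65;  R = 3+1 = 4,  c = 65−4² = 49
v_rel = (-15, 5),  |v_rel|² = 250;  v_rel·d = (-15)·(-7) + (5)·(4) = 125
250·t² − 250·t + 49 = 0  ⇒  m = 125² − 250·49 = 3375
m = 3375 > 0,  v_rel·d = 125 > 0  ⇒  inside

inside=yes margin=3375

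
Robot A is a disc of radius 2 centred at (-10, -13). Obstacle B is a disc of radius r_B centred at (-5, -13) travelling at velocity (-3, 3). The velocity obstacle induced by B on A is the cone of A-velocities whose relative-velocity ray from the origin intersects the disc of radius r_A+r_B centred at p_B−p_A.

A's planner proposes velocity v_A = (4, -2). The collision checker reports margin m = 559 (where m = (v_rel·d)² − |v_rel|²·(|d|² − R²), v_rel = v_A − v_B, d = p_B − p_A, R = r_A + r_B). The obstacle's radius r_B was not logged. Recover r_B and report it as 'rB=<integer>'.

m = 559
d = (5, 0);  v_rel = (7, -5),  |v_rel|² = 74
v_rel×d = (7)·(0) − (-5)·(5) = 25
since m = R²·74 − 25²:  R² = (625 + 559) / 74 = 16
R = √16 = 4  ⇒  r_B = 4 − 2 = 2

rB=2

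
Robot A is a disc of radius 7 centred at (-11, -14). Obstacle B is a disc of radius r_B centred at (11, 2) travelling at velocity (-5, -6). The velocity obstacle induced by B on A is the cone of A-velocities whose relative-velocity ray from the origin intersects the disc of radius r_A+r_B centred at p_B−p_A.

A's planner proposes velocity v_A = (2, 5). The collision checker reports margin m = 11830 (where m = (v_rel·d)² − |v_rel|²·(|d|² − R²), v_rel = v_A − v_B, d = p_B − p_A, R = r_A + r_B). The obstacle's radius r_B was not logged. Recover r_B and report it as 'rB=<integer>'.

m = 11830
d = (22, 16);  v_rel = (7, 11),  |v_rel|² = 170
v_rel×d = (7)·(16) − (11)·(22) = -130
since m = R²·170 − (-130)²:  R² = (16900 + 11830) / 170 = 169
R = √169 = 13  ⇒  r_B = 13 − 7 = 6

rB=6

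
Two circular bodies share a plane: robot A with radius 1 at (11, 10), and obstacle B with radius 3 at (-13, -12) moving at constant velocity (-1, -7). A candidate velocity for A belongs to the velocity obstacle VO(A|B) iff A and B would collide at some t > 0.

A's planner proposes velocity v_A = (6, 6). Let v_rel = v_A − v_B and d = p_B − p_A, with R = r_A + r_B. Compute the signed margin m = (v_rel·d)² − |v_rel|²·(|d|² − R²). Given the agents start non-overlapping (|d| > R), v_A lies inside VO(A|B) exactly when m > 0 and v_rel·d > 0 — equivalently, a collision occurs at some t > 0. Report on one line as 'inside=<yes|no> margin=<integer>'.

d = (-24, -22),  |d|² = 1060;  R = 1+3 = 4,  c = 1060−4² = 1044
v_rel = (7, 13),  |v_rel|² = 218;  v_rel·d = (7)·(-24) + (13)·(-22) = -454
218·t² + 908·t + 1044 = 0  ⇒  m = (-454)² − 218·1044 = -21476
m = -21476 < 0,  v_rel·d = -454 < 0  ⇒  outside

inside=no margin=-21476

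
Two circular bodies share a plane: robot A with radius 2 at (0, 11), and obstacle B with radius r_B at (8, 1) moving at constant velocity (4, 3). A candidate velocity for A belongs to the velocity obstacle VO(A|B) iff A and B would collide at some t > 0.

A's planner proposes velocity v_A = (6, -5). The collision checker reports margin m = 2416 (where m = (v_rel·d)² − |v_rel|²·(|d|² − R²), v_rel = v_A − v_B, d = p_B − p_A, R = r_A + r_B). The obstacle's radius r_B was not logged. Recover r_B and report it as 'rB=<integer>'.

m = 2416
d = (8, -10);  v_rel = (2, -8),  |v_rel|² = 68
v_rel×d = (2)·(-10) − (-8)·(8) = 44
since m = R²·68 − 44²:  R² = (1936 + 2416) / 68 = 64
R = √64 = 8  ⇒  r_B = 8 − 2 = 6

rB=6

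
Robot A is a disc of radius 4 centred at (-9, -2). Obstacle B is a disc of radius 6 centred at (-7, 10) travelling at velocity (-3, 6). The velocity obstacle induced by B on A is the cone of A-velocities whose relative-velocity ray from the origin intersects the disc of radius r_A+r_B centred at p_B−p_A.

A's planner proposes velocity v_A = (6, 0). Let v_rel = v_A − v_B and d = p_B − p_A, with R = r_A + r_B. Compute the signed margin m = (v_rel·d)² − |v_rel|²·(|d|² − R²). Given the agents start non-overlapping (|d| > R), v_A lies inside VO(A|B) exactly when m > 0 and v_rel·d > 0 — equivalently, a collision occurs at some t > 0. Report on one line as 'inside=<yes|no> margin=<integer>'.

d = (2, 12),  |d|² = 148;  R = 4+6 = 10,  c = 148−10² = 48
v_rel = (9, -6),  |v_rel|² = 117;  v_rel·d = (9)·(2) + (-6)·(12) = -54
117·t² + 108·t + 48 = 0  ⇒  m = (-54)² − 117·48 = -2700
m = -2700 < 0,  v_rel·d = -54 < 0  ⇒  outside

inside=no margin=-2700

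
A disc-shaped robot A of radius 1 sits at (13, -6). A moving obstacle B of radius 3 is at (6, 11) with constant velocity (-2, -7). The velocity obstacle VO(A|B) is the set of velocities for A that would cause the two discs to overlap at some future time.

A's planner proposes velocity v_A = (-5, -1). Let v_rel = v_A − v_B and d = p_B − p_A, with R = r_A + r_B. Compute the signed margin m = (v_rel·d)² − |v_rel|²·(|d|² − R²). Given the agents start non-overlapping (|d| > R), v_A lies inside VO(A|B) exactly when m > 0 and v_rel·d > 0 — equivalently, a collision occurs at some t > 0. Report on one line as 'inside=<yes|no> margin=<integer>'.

d = (-7, 17),  |d|² = 338;  R = 1+3 = 4,  c = 338−4² = 322
v_rel = (-3, 6),  |v_rel|² = 45;  v_rel·d = (-3)·(-7) + (6)·(17) = 123
45·t² − 246·t + 322 = 0  ⇒  m = 123² − 45·322 = 639
m = 639 > 0,  v_rel·d = 123 > 0  ⇒  inside

inside=yes margin=639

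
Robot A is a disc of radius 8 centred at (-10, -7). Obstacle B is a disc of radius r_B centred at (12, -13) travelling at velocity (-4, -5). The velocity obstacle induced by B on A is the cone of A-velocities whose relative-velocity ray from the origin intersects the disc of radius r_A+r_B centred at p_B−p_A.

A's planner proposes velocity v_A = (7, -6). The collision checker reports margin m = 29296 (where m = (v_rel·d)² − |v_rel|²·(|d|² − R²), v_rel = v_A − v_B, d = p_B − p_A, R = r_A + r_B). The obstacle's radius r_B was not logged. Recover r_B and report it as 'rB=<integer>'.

m = 29296
d = (22, -6);  v_rel = (11, -1),  |v_rel|² = 122
v_rel×d = (11)·(-6) − (-1)·(22) = -44
since m = R²·122 − (-44)²:  R² = (1936 + 29296) / 122 = 256
R = √256 = 16  ⇒  r_B = 16 − 8 = 8

rB=8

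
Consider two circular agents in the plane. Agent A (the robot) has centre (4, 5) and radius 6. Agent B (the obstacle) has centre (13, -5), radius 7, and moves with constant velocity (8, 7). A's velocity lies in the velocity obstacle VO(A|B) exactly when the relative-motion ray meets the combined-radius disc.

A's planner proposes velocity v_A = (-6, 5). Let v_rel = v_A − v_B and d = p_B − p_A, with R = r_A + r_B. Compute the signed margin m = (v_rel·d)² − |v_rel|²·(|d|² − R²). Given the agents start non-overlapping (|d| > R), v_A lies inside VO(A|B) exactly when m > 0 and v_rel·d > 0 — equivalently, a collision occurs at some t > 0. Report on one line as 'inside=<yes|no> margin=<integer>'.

d = (9, -10),  |d|² = 181;  R = 6+7 = 13,  c = 181−13² = 12
v_rel = (-14, -2),  |v_rel|² = 200;  v_rel·d = (-14)·(9) + (-2)·(-10) = -106
200·t² + 212·t + 12 = 0  ⇒  m = (-106)² − 200·12 = 8836
m = 8836 > 0,  v_rel·d = -106 < 0  ⇒  outside

inside=no margin=8836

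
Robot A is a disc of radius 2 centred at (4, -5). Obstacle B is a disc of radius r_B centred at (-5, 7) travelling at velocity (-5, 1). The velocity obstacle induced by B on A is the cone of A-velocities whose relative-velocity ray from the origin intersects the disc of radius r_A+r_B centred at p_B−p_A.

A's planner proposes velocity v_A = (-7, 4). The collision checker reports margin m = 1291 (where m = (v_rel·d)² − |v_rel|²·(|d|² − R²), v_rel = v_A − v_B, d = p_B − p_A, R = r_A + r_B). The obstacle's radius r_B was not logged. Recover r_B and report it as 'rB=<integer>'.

m = 1291
d = (-9, 12);  v_rel = (-2, 3),  |v_rel|² = 13
v_rel×d = (-2)·(12) − (3)·(-9) = 3
since m = R²·13 − 3²:  R² = (9 + 1291) / 13 = 100
R = √100 = 10  ⇒  r_B = 10 − 2 = 8

rB=8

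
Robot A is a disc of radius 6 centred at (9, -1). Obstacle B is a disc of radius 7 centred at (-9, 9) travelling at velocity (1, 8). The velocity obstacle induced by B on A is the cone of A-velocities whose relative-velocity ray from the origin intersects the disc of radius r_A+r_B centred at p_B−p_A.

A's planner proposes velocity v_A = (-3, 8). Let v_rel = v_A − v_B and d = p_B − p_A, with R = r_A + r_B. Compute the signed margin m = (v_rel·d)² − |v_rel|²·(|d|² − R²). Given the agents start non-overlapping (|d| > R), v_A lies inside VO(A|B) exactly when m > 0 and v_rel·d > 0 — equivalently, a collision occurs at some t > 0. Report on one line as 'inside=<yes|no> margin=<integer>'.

d = (-18, 10),  |d|² = 424;  R = 6+7 = 13,  c = 424−13² = 255
v_rel = (-4, 0),  |v_rel|² = 16;  v_rel·d = (-4)·(-18) + (0)·(10) = 72
16·t² − 144·t + 255 = 0  ⇒  m = 72² − 16·255 = 1104
m = 1104 > 0,  v_rel·d = 72 > 0  ⇒  inside

inside=yes margin=1104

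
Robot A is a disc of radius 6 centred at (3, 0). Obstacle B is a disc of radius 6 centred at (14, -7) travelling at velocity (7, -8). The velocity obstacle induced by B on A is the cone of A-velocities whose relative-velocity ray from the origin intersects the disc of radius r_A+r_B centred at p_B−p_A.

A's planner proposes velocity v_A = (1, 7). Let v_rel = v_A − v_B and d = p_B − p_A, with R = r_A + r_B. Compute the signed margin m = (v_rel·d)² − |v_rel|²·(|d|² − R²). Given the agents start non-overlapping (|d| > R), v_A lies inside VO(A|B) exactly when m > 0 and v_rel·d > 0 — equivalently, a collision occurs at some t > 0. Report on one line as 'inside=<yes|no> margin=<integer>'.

d = (11, -7),  |d|² = 170;  R = 6+6 = 12,  c = 170−12² = 26
v_rel = (-6, 15),  |v_rel|² = 261;  v_rel·d = (-6)·(11) + (15)·(-7) = -171
261·t² + 342·t + 26 = 0  ⇒  m = (-171)² − 261·26 = 22455
m = 22455 > 0,  v_rel·d = -171 < 0  ⇒  outside

inside=no margin=22455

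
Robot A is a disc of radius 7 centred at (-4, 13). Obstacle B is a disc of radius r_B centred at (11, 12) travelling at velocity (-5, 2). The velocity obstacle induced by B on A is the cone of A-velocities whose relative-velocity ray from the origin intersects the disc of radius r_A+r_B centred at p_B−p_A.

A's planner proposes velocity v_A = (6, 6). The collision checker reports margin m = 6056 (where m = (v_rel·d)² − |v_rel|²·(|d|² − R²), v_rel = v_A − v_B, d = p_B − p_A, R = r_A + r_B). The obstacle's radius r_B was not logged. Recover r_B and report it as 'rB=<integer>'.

m = 6056
d = (15, -1);  v_rel = (11, 4),  |v_rel|² = 137
v_rel×d = (11)·(-1) − (4)·(15) = -71
since m = R²·137 − (-71)²:  R² = (5041 + 6056) / 137 = 81
R = √81 = 9  ⇒  r_B = 9 − 7 = 2

rB=2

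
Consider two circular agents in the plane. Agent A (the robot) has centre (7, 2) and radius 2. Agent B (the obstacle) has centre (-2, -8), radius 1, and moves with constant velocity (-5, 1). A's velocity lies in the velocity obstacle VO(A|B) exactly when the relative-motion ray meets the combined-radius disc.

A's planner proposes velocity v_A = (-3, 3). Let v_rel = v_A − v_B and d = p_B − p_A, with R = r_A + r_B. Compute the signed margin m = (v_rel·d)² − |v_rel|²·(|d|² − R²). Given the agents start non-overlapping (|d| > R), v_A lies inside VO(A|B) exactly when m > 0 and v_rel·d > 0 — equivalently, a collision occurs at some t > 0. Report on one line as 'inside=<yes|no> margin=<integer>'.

d = (-9, -10),  |d|² = 181;  R = 2+1 = 3,  c = 181−3² = 172
v_rel = (2, 2),  |v_rel|² = 8;  v_rel·d = (2)·(-9) + (2)·(-10) = -38
8·t² + 76·t + 172 = 0  ⇒  m = (-38)² − 8·172 = 68
m = 68 > 0,  v_rel·d = -38 < 0  ⇒  outside

inside=no margin=68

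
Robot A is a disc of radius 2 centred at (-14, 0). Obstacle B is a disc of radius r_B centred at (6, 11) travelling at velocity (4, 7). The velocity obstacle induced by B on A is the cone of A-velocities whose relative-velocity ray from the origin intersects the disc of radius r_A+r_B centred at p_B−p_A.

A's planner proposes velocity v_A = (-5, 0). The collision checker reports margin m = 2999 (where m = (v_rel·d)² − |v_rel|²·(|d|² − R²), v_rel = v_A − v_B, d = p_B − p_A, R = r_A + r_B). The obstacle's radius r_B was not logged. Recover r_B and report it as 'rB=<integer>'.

m = 2999
d = (20, 11);  v_rel = (-9, -7),  |v_rel|² = 130
v_rel×d = (-9)·(11) − (-7)·(20) = 41
since m = R²·130 − 41²:  R² = (1681 + 2999) / 130 = 36
R = √36 = 6  ⇒  r_B = 6 − 2 = 4

rB=4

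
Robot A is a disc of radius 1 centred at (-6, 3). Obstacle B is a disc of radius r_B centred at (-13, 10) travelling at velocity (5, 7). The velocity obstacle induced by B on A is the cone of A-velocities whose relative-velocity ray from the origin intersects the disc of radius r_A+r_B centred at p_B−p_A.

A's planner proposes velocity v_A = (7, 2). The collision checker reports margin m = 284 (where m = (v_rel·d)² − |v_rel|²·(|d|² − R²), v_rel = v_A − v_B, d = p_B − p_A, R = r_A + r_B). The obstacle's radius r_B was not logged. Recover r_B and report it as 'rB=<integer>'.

m = 284
d = (-7, 7);  v_rel = (2, -5),  |v_rel|² = 29
v_rel×d = (2)·(7) − (-5)·(-7) = -21
since m = R²·29 − (-21)²:  R² = (441 + 284) / 29 = 25
R = √25 = 5  ⇒  r_B = 5 − 1 = 4

rB=4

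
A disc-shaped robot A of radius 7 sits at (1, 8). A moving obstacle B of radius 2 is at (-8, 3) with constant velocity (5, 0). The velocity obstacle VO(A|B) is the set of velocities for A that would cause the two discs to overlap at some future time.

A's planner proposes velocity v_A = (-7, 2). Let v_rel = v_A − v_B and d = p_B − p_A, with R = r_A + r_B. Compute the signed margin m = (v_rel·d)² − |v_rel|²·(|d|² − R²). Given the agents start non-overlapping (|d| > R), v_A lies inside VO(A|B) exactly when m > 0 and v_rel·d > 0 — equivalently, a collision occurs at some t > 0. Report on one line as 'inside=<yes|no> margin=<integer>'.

d = (-9, -5),  |d|² = 106;  R = 7+2 = 9,  c = 106−9² = 25
v_rel = (-12, 2),  |v_rel|² = 148;  v_rel·d = (-12)·(-9) + (2)·(-5) = 98
148·t² − 196·t + 25 = 0  ⇒  m = 98² − 148·25 = 5904
m = 5904 > 0,  v_rel·d = 98 > 0  ⇒  inside

inside=yes margin=5904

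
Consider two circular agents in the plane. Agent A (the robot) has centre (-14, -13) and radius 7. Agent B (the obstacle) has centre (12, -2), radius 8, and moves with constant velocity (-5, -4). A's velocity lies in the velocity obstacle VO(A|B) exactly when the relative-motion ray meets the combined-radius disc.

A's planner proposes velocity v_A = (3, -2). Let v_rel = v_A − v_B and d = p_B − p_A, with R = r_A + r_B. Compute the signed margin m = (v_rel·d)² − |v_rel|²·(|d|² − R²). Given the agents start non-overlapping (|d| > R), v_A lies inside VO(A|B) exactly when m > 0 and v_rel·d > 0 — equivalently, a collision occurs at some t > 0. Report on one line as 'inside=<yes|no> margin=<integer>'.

d = (26, 11),  |d|² = 797;  R = 7+8 = 15,  c = 797−15² = 572
v_rel = (8, 2),  |v_rel|² = 68;  v_rel·d = (8)·(26) + (2)·(11) = 230
68·t² − 460·t + 572 = 0  ⇒  m = 230² − 68·572 = 14004
m = 14004 > 0,  v_rel·d = 230 > 0  ⇒  inside

inside=yes margin=14004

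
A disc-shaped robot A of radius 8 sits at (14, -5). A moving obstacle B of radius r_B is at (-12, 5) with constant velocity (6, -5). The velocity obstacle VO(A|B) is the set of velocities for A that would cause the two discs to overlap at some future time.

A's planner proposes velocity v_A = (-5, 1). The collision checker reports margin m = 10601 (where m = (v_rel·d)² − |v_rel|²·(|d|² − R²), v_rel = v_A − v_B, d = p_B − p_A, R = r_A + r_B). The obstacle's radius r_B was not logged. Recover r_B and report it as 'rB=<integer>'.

m = 10601
d = (-26, 10);  v_rel = (-11, 6),  |v_rel|² = 157
v_rel×d = (-11)·(10) − (6)·(-26) = 46
since m = R²·157 − 46²:  R² = (2116 + 10601) / 157 = 81
R = √81 = 9  ⇒  r_B = 9 − 8 = 1

rB=1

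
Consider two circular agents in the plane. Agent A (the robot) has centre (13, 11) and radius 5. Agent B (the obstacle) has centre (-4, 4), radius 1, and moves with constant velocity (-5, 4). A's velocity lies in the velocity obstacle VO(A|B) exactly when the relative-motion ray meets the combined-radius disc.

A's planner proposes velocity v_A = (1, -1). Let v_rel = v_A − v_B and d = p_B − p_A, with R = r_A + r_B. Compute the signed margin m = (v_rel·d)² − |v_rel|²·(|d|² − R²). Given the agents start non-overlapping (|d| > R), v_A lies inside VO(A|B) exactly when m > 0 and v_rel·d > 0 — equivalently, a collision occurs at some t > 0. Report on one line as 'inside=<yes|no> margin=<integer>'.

d = (-17, -7),  |d|² = 338;  R = 5+1 = 6,  c = 338−6² = 302
v_rel = (6, -5),  |v_rel|² = 61;  v_rel·d = (6)·(-17) + (-5)·(-7) = -67
61·t² + 134·t + 302 = 0  ⇒  m = (-67)² − 61·302 = -13933
m = -13933 < 0,  v_rel·d = -67 < 0  ⇒  outside

inside=no margin=-13933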